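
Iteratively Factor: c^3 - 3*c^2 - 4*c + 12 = (c - 3)*(c^2 - 4) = (c - 3)*(c + 2)*(c - 2)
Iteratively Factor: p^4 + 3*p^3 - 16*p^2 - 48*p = (p + 3)*(p^3 - 16*p) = (p + 3)*(p + 4)*(p^2 - 4*p) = p*(p + 3)*(p + 4)*(p - 4)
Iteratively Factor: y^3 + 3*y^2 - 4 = (y - 1)*(y^2 + 4*y + 4) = (y - 1)*(y + 2)*(y + 2)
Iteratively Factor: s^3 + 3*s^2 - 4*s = (s + 4)*(s^2 - s) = (s - 1)*(s + 4)*(s)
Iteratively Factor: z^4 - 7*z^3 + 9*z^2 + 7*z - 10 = (z - 1)*(z^3 - 6*z^2 + 3*z + 10) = (z - 2)*(z - 1)*(z^2 - 4*z - 5) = (z - 5)*(z - 2)*(z - 1)*(z + 1)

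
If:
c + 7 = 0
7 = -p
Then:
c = -7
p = -7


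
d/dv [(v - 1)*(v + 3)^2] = (v + 3)*(3*v + 1)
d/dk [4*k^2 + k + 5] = 8*k + 1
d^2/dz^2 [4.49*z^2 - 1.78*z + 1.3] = 8.98000000000000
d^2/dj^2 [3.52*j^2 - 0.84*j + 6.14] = 7.04000000000000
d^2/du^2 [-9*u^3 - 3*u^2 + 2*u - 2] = -54*u - 6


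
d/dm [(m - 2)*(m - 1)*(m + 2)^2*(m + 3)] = 5*m^4 + 16*m^3 - 9*m^2 - 44*m - 4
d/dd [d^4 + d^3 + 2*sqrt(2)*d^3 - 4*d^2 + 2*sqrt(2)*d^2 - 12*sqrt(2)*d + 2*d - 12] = 4*d^3 + 3*d^2 + 6*sqrt(2)*d^2 - 8*d + 4*sqrt(2)*d - 12*sqrt(2) + 2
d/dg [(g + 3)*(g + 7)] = 2*g + 10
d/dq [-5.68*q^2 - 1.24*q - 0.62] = -11.36*q - 1.24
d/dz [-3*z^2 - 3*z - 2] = -6*z - 3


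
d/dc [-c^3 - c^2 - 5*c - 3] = -3*c^2 - 2*c - 5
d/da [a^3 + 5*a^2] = a*(3*a + 10)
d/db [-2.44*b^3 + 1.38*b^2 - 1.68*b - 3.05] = -7.32*b^2 + 2.76*b - 1.68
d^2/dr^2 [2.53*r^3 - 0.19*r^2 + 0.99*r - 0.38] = 15.18*r - 0.38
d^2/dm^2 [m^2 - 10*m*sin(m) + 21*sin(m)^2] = 10*m*sin(m) - 84*sin(m)^2 - 20*cos(m) + 44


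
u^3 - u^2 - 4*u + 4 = (u - 2)*(u - 1)*(u + 2)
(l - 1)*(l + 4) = l^2 + 3*l - 4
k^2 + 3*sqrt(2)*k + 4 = (k + sqrt(2))*(k + 2*sqrt(2))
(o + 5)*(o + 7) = o^2 + 12*o + 35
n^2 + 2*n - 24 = (n - 4)*(n + 6)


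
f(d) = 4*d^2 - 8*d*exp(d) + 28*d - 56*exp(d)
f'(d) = -8*d*exp(d) + 8*d - 64*exp(d) + 28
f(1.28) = -195.85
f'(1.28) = -228.77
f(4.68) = -9851.39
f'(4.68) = -10866.76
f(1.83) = -375.73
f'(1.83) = -447.59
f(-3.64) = -49.63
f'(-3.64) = -2.04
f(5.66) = -28795.79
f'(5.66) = -31306.32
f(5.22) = -17824.01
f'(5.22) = -19488.88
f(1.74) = -337.53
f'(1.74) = -402.02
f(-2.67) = -48.64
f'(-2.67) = 3.69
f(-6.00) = -24.02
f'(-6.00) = -20.04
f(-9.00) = 72.00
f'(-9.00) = -44.00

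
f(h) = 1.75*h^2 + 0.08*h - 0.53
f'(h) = 3.5*h + 0.08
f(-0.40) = -0.28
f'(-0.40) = -1.32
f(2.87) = 14.11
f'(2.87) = 10.12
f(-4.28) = 31.18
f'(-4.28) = -14.90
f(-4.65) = 36.94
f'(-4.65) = -16.20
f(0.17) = -0.47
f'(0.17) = 0.68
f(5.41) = 51.12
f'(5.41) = 19.02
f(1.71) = 4.72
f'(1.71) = 6.06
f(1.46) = 3.32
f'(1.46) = 5.19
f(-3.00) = 14.98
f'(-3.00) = -10.42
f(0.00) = -0.53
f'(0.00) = 0.08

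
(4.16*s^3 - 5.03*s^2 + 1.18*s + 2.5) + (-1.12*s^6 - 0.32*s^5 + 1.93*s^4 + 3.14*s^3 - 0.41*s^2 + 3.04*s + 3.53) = -1.12*s^6 - 0.32*s^5 + 1.93*s^4 + 7.3*s^3 - 5.44*s^2 + 4.22*s + 6.03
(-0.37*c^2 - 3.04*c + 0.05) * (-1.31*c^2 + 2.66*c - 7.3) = 0.4847*c^4 + 2.9982*c^3 - 5.4509*c^2 + 22.325*c - 0.365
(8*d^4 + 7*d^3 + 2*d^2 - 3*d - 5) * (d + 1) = 8*d^5 + 15*d^4 + 9*d^3 - d^2 - 8*d - 5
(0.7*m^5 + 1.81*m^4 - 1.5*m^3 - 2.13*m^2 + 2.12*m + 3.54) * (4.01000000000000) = 2.807*m^5 + 7.2581*m^4 - 6.015*m^3 - 8.5413*m^2 + 8.5012*m + 14.1954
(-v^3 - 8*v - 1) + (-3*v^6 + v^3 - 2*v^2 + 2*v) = -3*v^6 - 2*v^2 - 6*v - 1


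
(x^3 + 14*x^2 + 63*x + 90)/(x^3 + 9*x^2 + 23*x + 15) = (x + 6)/(x + 1)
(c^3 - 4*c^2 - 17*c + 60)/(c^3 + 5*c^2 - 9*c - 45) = (c^2 - c - 20)/(c^2 + 8*c + 15)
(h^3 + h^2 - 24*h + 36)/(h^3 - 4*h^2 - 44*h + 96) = (h - 3)/(h - 8)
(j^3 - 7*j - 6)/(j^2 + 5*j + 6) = (j^2 - 2*j - 3)/(j + 3)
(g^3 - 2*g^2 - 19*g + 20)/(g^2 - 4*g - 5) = (g^2 + 3*g - 4)/(g + 1)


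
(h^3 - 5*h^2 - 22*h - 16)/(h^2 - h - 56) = (h^2 + 3*h + 2)/(h + 7)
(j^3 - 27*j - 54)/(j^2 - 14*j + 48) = (j^2 + 6*j + 9)/(j - 8)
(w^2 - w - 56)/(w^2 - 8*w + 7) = (w^2 - w - 56)/(w^2 - 8*w + 7)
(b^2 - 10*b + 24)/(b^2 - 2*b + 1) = (b^2 - 10*b + 24)/(b^2 - 2*b + 1)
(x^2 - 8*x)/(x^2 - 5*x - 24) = x/(x + 3)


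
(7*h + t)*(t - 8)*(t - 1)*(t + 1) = 7*h*t^3 - 56*h*t^2 - 7*h*t + 56*h + t^4 - 8*t^3 - t^2 + 8*t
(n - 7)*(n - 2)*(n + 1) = n^3 - 8*n^2 + 5*n + 14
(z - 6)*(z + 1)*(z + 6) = z^3 + z^2 - 36*z - 36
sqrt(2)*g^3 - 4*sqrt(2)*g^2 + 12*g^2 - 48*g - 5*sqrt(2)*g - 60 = (g - 5)*(g + 6*sqrt(2))*(sqrt(2)*g + sqrt(2))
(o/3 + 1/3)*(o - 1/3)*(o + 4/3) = o^3/3 + 2*o^2/3 + 5*o/27 - 4/27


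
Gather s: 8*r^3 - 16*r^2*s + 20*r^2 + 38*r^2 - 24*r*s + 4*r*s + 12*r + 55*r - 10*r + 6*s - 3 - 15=8*r^3 + 58*r^2 + 57*r + s*(-16*r^2 - 20*r + 6) - 18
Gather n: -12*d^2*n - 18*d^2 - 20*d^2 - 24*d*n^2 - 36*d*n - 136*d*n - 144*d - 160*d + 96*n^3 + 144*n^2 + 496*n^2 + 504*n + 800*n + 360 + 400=-38*d^2 - 304*d + 96*n^3 + n^2*(640 - 24*d) + n*(-12*d^2 - 172*d + 1304) + 760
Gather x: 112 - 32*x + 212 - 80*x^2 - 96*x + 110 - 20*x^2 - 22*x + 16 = -100*x^2 - 150*x + 450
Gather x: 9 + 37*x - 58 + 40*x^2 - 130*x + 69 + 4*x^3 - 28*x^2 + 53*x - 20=4*x^3 + 12*x^2 - 40*x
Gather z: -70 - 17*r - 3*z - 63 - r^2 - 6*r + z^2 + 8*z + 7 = -r^2 - 23*r + z^2 + 5*z - 126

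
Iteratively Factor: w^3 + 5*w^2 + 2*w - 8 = (w + 2)*(w^2 + 3*w - 4) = (w - 1)*(w + 2)*(w + 4)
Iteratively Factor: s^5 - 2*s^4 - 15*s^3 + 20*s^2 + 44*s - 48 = (s + 3)*(s^4 - 5*s^3 + 20*s - 16) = (s - 1)*(s + 3)*(s^3 - 4*s^2 - 4*s + 16) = (s - 1)*(s + 2)*(s + 3)*(s^2 - 6*s + 8) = (s - 2)*(s - 1)*(s + 2)*(s + 3)*(s - 4)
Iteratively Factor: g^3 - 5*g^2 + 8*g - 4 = (g - 1)*(g^2 - 4*g + 4) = (g - 2)*(g - 1)*(g - 2)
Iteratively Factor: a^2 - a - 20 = (a + 4)*(a - 5)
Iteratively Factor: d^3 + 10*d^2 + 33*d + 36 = (d + 4)*(d^2 + 6*d + 9) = (d + 3)*(d + 4)*(d + 3)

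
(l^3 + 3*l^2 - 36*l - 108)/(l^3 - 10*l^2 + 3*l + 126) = (l + 6)/(l - 7)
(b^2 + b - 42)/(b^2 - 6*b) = (b + 7)/b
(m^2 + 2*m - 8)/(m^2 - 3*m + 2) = (m + 4)/(m - 1)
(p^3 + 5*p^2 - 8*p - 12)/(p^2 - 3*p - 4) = (p^2 + 4*p - 12)/(p - 4)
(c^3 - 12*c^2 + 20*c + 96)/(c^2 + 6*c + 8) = (c^2 - 14*c + 48)/(c + 4)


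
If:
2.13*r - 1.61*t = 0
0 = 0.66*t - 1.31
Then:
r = 1.50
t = 1.98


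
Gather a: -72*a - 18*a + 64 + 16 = 80 - 90*a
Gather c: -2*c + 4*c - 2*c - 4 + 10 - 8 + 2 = 0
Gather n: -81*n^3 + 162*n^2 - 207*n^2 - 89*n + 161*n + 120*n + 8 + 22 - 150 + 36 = -81*n^3 - 45*n^2 + 192*n - 84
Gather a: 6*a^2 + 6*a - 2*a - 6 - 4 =6*a^2 + 4*a - 10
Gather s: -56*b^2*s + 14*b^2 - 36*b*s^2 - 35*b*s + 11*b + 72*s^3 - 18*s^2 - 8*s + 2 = 14*b^2 + 11*b + 72*s^3 + s^2*(-36*b - 18) + s*(-56*b^2 - 35*b - 8) + 2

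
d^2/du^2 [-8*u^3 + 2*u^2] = 4 - 48*u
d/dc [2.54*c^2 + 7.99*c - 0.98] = 5.08*c + 7.99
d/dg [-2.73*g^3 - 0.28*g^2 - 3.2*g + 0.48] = -8.19*g^2 - 0.56*g - 3.2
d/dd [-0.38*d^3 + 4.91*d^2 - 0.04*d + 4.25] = -1.14*d^2 + 9.82*d - 0.04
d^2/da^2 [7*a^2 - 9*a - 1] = 14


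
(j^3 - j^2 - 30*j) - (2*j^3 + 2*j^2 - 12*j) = -j^3 - 3*j^2 - 18*j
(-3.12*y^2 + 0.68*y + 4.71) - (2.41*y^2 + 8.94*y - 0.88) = -5.53*y^2 - 8.26*y + 5.59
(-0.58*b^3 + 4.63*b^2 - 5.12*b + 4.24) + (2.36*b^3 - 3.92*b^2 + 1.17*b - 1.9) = 1.78*b^3 + 0.71*b^2 - 3.95*b + 2.34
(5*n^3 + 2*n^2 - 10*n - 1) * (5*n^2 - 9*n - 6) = 25*n^5 - 35*n^4 - 98*n^3 + 73*n^2 + 69*n + 6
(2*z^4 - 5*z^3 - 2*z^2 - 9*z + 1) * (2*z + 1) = 4*z^5 - 8*z^4 - 9*z^3 - 20*z^2 - 7*z + 1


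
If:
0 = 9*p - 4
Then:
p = 4/9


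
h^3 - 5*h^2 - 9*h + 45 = (h - 5)*(h - 3)*(h + 3)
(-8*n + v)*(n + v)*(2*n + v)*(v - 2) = -16*n^3*v + 32*n^3 - 22*n^2*v^2 + 44*n^2*v - 5*n*v^3 + 10*n*v^2 + v^4 - 2*v^3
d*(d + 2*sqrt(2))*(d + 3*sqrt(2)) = d^3 + 5*sqrt(2)*d^2 + 12*d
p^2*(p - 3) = p^3 - 3*p^2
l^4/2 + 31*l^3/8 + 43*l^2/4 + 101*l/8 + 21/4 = (l/2 + 1/2)*(l + 7/4)*(l + 2)*(l + 3)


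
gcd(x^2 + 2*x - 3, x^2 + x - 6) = x + 3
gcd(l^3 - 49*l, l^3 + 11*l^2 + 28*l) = l^2 + 7*l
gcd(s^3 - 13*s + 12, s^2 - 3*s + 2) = s - 1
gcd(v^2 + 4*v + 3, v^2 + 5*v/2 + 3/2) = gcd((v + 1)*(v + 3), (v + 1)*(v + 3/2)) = v + 1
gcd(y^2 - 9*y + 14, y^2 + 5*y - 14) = y - 2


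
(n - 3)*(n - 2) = n^2 - 5*n + 6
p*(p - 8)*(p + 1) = p^3 - 7*p^2 - 8*p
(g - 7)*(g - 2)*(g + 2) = g^3 - 7*g^2 - 4*g + 28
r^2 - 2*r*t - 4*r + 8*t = (r - 4)*(r - 2*t)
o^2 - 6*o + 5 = (o - 5)*(o - 1)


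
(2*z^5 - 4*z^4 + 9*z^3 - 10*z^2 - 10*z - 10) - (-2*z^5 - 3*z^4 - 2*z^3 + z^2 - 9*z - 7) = 4*z^5 - z^4 + 11*z^3 - 11*z^2 - z - 3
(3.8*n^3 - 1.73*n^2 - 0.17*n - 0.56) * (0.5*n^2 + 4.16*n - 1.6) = 1.9*n^5 + 14.943*n^4 - 13.3618*n^3 + 1.7808*n^2 - 2.0576*n + 0.896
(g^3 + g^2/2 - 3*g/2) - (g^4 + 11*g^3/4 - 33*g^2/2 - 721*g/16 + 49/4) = -g^4 - 7*g^3/4 + 17*g^2 + 697*g/16 - 49/4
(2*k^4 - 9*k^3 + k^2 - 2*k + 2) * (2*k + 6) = 4*k^5 - 6*k^4 - 52*k^3 + 2*k^2 - 8*k + 12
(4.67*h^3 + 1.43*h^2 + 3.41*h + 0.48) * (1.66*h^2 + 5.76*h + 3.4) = 7.7522*h^5 + 29.273*h^4 + 29.7754*h^3 + 25.3004*h^2 + 14.3588*h + 1.632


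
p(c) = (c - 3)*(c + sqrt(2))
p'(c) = 2*c - 3 + sqrt(2)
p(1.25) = -4.66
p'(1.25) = 0.91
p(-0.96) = -1.80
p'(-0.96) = -3.51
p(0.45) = -4.75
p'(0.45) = -0.69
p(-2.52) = 6.10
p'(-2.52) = -6.63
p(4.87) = 11.75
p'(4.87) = 8.15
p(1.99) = -3.44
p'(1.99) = 2.39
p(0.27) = -4.60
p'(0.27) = -1.05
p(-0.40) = -3.45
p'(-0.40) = -2.39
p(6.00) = 22.24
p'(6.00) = 10.41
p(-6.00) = 41.27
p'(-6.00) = -13.59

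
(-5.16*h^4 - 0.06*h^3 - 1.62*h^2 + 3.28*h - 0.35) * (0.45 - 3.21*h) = 16.5636*h^5 - 2.1294*h^4 + 5.1732*h^3 - 11.2578*h^2 + 2.5995*h - 0.1575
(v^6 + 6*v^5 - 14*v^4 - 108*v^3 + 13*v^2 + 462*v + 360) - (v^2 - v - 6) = v^6 + 6*v^5 - 14*v^4 - 108*v^3 + 12*v^2 + 463*v + 366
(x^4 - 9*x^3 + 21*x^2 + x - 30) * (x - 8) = x^5 - 17*x^4 + 93*x^3 - 167*x^2 - 38*x + 240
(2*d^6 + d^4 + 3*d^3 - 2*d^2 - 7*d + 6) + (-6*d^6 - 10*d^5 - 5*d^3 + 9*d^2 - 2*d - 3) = -4*d^6 - 10*d^5 + d^4 - 2*d^3 + 7*d^2 - 9*d + 3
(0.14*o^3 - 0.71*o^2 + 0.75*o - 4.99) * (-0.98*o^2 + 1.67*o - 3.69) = -0.1372*o^5 + 0.9296*o^4 - 2.4373*o^3 + 8.7626*o^2 - 11.1008*o + 18.4131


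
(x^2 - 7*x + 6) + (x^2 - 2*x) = 2*x^2 - 9*x + 6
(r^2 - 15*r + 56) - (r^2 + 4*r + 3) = 53 - 19*r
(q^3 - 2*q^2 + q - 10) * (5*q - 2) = 5*q^4 - 12*q^3 + 9*q^2 - 52*q + 20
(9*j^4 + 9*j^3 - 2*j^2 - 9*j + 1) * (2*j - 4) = 18*j^5 - 18*j^4 - 40*j^3 - 10*j^2 + 38*j - 4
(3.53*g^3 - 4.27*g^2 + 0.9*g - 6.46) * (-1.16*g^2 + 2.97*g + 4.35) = -4.0948*g^5 + 15.4373*g^4 + 1.6296*g^3 - 8.4079*g^2 - 15.2712*g - 28.101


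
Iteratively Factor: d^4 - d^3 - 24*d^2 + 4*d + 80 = (d - 2)*(d^3 + d^2 - 22*d - 40) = (d - 2)*(d + 2)*(d^2 - d - 20) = (d - 2)*(d + 2)*(d + 4)*(d - 5)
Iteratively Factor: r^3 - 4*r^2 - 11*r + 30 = (r - 2)*(r^2 - 2*r - 15) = (r - 2)*(r + 3)*(r - 5)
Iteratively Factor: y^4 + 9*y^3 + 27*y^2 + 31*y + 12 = (y + 1)*(y^3 + 8*y^2 + 19*y + 12) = (y + 1)*(y + 4)*(y^2 + 4*y + 3) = (y + 1)*(y + 3)*(y + 4)*(y + 1)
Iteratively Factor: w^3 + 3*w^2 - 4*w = (w)*(w^2 + 3*w - 4) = w*(w - 1)*(w + 4)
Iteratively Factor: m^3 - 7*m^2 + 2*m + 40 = (m - 4)*(m^2 - 3*m - 10) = (m - 4)*(m + 2)*(m - 5)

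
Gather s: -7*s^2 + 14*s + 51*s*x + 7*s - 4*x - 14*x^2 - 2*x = -7*s^2 + s*(51*x + 21) - 14*x^2 - 6*x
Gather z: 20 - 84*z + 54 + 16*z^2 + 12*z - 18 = 16*z^2 - 72*z + 56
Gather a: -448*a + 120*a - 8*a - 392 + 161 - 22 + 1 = -336*a - 252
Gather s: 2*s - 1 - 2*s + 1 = 0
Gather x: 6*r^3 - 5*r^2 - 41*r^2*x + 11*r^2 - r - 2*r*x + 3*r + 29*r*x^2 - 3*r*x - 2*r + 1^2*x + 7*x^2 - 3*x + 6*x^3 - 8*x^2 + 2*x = 6*r^3 + 6*r^2 + 6*x^3 + x^2*(29*r - 1) + x*(-41*r^2 - 5*r)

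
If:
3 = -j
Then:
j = -3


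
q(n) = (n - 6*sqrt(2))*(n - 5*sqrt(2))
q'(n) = 2*n - 11*sqrt(2)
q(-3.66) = 130.33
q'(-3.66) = -22.88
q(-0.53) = 68.53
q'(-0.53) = -16.62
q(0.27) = 55.87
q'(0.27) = -15.02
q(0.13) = 57.99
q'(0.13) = -15.30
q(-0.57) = 69.19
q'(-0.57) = -16.70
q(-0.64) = 70.37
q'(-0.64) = -16.84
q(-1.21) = 80.29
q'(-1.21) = -17.98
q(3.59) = 17.04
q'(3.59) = -8.38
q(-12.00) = 390.68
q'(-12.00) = -39.56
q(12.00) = 17.32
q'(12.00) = 8.44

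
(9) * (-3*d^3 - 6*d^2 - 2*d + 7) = -27*d^3 - 54*d^2 - 18*d + 63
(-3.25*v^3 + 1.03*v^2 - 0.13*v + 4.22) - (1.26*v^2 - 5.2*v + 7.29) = -3.25*v^3 - 0.23*v^2 + 5.07*v - 3.07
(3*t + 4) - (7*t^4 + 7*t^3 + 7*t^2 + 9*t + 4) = -7*t^4 - 7*t^3 - 7*t^2 - 6*t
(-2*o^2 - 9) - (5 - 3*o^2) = o^2 - 14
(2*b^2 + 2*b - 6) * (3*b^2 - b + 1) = 6*b^4 + 4*b^3 - 18*b^2 + 8*b - 6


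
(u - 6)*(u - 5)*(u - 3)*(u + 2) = u^4 - 12*u^3 + 35*u^2 + 36*u - 180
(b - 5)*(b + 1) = b^2 - 4*b - 5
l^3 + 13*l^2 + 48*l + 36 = (l + 1)*(l + 6)^2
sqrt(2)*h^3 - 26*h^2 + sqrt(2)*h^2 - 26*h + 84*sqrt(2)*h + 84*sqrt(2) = (h - 7*sqrt(2))*(h - 6*sqrt(2))*(sqrt(2)*h + sqrt(2))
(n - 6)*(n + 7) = n^2 + n - 42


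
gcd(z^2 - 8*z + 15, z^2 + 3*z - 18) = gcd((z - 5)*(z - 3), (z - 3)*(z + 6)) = z - 3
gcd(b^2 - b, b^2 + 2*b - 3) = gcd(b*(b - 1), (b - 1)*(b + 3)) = b - 1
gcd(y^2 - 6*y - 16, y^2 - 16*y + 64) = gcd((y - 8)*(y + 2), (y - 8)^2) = y - 8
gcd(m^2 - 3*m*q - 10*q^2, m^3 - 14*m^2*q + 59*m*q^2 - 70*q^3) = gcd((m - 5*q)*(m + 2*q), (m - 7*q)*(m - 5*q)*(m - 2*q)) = -m + 5*q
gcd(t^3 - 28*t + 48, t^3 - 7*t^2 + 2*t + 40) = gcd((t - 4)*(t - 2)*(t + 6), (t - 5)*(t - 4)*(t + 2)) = t - 4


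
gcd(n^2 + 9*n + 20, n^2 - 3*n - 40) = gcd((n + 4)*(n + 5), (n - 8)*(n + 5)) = n + 5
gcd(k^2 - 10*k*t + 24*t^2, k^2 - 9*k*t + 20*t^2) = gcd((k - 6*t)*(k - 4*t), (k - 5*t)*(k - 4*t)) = -k + 4*t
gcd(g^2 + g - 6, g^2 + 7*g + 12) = g + 3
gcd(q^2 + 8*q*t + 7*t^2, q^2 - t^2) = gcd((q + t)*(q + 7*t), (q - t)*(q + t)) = q + t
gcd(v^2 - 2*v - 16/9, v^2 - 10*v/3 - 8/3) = v + 2/3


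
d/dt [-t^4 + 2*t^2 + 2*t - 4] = -4*t^3 + 4*t + 2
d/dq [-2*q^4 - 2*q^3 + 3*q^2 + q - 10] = -8*q^3 - 6*q^2 + 6*q + 1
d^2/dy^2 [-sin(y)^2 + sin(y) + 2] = -sin(y) - 2*cos(2*y)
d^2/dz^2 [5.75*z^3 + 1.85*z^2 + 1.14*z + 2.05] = 34.5*z + 3.7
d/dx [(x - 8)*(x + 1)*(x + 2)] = 3*x^2 - 10*x - 22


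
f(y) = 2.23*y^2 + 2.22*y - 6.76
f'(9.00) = 42.36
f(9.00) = 193.85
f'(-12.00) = -51.30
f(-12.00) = 287.72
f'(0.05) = 2.44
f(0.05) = -6.64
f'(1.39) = 8.42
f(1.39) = 0.63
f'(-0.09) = 1.82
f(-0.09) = -6.94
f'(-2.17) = -7.46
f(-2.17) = -1.08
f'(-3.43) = -13.08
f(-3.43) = 11.86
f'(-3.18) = -11.96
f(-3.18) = 8.73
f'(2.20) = 12.03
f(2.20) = 8.92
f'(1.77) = 10.11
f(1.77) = 4.16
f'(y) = 4.46*y + 2.22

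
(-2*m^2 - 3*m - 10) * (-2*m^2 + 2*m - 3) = 4*m^4 + 2*m^3 + 20*m^2 - 11*m + 30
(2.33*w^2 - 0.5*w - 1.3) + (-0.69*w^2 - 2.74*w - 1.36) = 1.64*w^2 - 3.24*w - 2.66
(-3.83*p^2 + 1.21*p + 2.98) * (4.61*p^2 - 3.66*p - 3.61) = -17.6563*p^4 + 19.5959*p^3 + 23.1355*p^2 - 15.2749*p - 10.7578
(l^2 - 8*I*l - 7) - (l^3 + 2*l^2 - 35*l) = -l^3 - l^2 + 35*l - 8*I*l - 7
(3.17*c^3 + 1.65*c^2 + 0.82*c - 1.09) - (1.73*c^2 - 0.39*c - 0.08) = 3.17*c^3 - 0.0800000000000001*c^2 + 1.21*c - 1.01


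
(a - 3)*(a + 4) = a^2 + a - 12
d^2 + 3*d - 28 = (d - 4)*(d + 7)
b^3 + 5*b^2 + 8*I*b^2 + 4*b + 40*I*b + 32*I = (b + 1)*(b + 4)*(b + 8*I)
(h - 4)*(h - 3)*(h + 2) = h^3 - 5*h^2 - 2*h + 24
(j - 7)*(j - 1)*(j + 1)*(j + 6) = j^4 - j^3 - 43*j^2 + j + 42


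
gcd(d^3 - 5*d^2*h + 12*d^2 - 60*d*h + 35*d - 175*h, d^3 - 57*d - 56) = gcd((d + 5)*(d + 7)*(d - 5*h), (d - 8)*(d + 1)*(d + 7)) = d + 7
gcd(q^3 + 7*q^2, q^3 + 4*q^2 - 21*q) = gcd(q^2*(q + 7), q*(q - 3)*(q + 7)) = q^2 + 7*q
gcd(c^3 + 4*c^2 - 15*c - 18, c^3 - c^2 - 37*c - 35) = c + 1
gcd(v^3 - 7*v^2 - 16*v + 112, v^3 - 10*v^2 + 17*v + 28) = v^2 - 11*v + 28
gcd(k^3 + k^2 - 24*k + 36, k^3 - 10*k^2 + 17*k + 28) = 1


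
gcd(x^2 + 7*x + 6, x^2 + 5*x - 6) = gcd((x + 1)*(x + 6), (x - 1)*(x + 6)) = x + 6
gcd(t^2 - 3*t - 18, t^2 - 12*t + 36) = t - 6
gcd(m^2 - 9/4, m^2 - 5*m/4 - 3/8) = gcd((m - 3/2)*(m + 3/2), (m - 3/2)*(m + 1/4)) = m - 3/2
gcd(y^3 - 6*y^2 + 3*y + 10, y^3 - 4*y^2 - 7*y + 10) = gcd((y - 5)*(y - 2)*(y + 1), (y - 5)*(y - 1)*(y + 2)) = y - 5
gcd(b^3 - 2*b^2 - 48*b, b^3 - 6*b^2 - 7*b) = b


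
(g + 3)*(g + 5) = g^2 + 8*g + 15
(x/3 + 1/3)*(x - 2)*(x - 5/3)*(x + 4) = x^4/3 + 4*x^3/9 - 11*x^2/3 + 2*x/3 + 40/9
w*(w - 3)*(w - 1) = w^3 - 4*w^2 + 3*w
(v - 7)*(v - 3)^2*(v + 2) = v^4 - 11*v^3 + 25*v^2 + 39*v - 126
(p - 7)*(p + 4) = p^2 - 3*p - 28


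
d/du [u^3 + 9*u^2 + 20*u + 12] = 3*u^2 + 18*u + 20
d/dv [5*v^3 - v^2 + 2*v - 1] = 15*v^2 - 2*v + 2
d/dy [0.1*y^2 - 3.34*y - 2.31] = 0.2*y - 3.34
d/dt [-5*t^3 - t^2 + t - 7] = -15*t^2 - 2*t + 1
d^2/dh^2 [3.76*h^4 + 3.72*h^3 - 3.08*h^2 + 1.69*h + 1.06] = 45.12*h^2 + 22.32*h - 6.16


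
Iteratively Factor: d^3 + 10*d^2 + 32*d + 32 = (d + 2)*(d^2 + 8*d + 16) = (d + 2)*(d + 4)*(d + 4)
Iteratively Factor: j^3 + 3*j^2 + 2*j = (j + 2)*(j^2 + j) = j*(j + 2)*(j + 1)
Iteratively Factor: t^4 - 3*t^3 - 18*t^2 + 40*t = (t)*(t^3 - 3*t^2 - 18*t + 40) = t*(t + 4)*(t^2 - 7*t + 10) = t*(t - 2)*(t + 4)*(t - 5)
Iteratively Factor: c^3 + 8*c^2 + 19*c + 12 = (c + 1)*(c^2 + 7*c + 12) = (c + 1)*(c + 4)*(c + 3)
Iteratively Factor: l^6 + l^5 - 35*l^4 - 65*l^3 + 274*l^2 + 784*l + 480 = (l + 4)*(l^5 - 3*l^4 - 23*l^3 + 27*l^2 + 166*l + 120) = (l - 5)*(l + 4)*(l^4 + 2*l^3 - 13*l^2 - 38*l - 24) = (l - 5)*(l - 4)*(l + 4)*(l^3 + 6*l^2 + 11*l + 6) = (l - 5)*(l - 4)*(l + 1)*(l + 4)*(l^2 + 5*l + 6) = (l - 5)*(l - 4)*(l + 1)*(l + 2)*(l + 4)*(l + 3)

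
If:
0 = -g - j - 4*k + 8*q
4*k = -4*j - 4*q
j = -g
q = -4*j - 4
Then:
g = 12/11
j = -12/11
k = 8/11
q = 4/11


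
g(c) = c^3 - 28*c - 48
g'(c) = 3*c^2 - 28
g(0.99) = -74.75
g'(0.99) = -25.06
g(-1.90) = -1.66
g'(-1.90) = -17.17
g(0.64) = -65.66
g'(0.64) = -26.77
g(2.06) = -96.94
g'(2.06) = -15.27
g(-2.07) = 1.09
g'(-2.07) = -15.15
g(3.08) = -105.02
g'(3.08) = 0.46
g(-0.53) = -33.31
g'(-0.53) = -27.16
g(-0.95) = -22.26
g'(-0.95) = -25.29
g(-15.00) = -3003.00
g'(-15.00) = 647.00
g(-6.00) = -96.00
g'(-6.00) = 80.00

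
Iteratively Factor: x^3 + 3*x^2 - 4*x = (x + 4)*(x^2 - x) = (x - 1)*(x + 4)*(x)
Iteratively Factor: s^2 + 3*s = (s)*(s + 3)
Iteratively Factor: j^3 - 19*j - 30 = (j + 3)*(j^2 - 3*j - 10) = (j - 5)*(j + 3)*(j + 2)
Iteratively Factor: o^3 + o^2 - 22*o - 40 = (o - 5)*(o^2 + 6*o + 8) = (o - 5)*(o + 4)*(o + 2)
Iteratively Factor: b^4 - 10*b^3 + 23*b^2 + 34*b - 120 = (b - 5)*(b^3 - 5*b^2 - 2*b + 24) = (b - 5)*(b - 3)*(b^2 - 2*b - 8) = (b - 5)*(b - 3)*(b + 2)*(b - 4)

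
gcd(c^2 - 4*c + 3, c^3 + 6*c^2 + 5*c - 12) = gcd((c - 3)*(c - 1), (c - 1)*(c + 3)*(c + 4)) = c - 1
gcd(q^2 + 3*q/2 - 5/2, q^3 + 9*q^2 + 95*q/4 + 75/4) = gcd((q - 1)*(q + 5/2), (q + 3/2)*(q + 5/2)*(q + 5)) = q + 5/2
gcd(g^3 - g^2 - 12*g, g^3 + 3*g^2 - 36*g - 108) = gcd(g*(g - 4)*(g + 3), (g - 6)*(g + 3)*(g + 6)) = g + 3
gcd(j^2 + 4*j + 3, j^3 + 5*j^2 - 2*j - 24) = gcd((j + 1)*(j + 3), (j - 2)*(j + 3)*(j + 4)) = j + 3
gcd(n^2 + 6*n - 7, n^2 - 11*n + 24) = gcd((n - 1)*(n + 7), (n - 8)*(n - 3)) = 1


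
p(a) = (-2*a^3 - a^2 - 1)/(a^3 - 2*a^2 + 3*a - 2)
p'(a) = (-6*a^2 - 2*a)/(a^3 - 2*a^2 + 3*a - 2) + (-3*a^2 + 4*a - 3)*(-2*a^3 - a^2 - 1)/(a^3 - 2*a^2 + 3*a - 2)^2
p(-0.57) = 0.21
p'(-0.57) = 0.47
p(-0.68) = 0.16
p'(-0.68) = 0.48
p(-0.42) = 0.28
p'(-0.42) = 0.45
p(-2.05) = -0.48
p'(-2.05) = 0.39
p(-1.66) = -0.32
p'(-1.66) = 0.44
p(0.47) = 1.54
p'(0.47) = 5.40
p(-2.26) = -0.56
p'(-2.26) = 0.36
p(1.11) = -21.28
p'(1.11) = 164.51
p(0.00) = 0.50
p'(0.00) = 0.75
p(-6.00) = -1.28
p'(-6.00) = 0.10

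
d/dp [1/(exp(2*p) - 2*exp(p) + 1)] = 2*(1 - exp(p))*exp(p)/(exp(2*p) - 2*exp(p) + 1)^2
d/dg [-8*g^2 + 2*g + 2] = 2 - 16*g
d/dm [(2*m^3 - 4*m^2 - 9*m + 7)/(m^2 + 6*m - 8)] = (2*m^4 + 24*m^3 - 63*m^2 + 50*m + 30)/(m^4 + 12*m^3 + 20*m^2 - 96*m + 64)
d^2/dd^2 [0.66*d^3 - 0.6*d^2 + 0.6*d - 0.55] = 3.96*d - 1.2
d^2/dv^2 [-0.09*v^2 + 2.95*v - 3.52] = -0.180000000000000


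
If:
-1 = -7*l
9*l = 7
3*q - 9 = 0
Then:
No Solution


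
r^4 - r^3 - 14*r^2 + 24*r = r*(r - 3)*(r - 2)*(r + 4)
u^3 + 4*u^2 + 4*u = u*(u + 2)^2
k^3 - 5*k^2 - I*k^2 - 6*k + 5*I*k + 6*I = (k - 6)*(k + 1)*(k - I)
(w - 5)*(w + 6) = w^2 + w - 30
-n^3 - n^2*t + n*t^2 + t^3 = (-n + t)*(n + t)^2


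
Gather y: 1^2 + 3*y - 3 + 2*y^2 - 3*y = 2*y^2 - 2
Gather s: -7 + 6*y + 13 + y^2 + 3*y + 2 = y^2 + 9*y + 8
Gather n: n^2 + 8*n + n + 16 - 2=n^2 + 9*n + 14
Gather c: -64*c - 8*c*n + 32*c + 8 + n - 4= c*(-8*n - 32) + n + 4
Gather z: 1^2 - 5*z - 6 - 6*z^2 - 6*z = -6*z^2 - 11*z - 5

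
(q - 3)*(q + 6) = q^2 + 3*q - 18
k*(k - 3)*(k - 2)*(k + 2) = k^4 - 3*k^3 - 4*k^2 + 12*k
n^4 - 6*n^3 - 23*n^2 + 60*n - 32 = (n - 8)*(n - 1)^2*(n + 4)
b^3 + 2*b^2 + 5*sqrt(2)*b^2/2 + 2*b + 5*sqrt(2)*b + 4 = (b + 2)*(b + sqrt(2)/2)*(b + 2*sqrt(2))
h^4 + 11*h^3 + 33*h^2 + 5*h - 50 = (h - 1)*(h + 2)*(h + 5)^2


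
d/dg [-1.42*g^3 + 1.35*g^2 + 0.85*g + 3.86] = -4.26*g^2 + 2.7*g + 0.85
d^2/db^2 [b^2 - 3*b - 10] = 2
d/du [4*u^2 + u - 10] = 8*u + 1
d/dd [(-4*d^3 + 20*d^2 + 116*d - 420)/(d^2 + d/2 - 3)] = 8*(-2*d^4 - 2*d^3 - 35*d^2 + 360*d - 69)/(4*d^4 + 4*d^3 - 23*d^2 - 12*d + 36)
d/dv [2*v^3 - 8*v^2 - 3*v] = 6*v^2 - 16*v - 3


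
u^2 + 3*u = u*(u + 3)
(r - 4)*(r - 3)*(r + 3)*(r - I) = r^4 - 4*r^3 - I*r^3 - 9*r^2 + 4*I*r^2 + 36*r + 9*I*r - 36*I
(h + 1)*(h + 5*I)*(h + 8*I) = h^3 + h^2 + 13*I*h^2 - 40*h + 13*I*h - 40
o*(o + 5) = o^2 + 5*o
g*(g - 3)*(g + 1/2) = g^3 - 5*g^2/2 - 3*g/2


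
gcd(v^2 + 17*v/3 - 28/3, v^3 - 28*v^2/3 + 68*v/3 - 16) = v - 4/3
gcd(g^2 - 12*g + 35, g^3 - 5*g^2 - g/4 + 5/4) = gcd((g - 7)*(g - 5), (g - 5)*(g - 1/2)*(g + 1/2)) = g - 5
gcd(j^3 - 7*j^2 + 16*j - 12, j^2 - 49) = 1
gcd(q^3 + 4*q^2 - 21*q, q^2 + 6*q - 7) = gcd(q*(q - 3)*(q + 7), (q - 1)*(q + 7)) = q + 7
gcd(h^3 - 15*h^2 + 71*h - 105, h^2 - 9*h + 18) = h - 3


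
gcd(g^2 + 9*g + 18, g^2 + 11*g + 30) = g + 6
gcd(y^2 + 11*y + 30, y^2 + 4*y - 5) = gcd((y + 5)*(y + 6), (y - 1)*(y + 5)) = y + 5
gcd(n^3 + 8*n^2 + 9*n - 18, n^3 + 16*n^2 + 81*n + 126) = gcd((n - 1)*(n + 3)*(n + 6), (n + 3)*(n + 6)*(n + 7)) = n^2 + 9*n + 18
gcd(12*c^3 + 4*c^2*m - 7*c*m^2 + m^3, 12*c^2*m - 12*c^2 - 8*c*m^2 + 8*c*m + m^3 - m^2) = 12*c^2 - 8*c*m + m^2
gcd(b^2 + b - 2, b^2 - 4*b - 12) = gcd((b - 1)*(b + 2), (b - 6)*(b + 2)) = b + 2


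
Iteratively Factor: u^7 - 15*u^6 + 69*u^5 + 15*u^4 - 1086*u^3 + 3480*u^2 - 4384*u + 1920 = (u - 5)*(u^6 - 10*u^5 + 19*u^4 + 110*u^3 - 536*u^2 + 800*u - 384) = (u - 5)*(u - 4)*(u^5 - 6*u^4 - 5*u^3 + 90*u^2 - 176*u + 96) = (u - 5)*(u - 4)*(u - 1)*(u^4 - 5*u^3 - 10*u^2 + 80*u - 96) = (u - 5)*(u - 4)*(u - 1)*(u + 4)*(u^3 - 9*u^2 + 26*u - 24) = (u - 5)*(u - 4)*(u - 2)*(u - 1)*(u + 4)*(u^2 - 7*u + 12) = (u - 5)*(u - 4)*(u - 3)*(u - 2)*(u - 1)*(u + 4)*(u - 4)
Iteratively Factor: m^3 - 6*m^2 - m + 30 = (m - 3)*(m^2 - 3*m - 10) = (m - 5)*(m - 3)*(m + 2)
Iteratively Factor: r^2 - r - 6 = (r - 3)*(r + 2)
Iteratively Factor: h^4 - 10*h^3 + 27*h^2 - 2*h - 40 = (h - 5)*(h^3 - 5*h^2 + 2*h + 8) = (h - 5)*(h - 2)*(h^2 - 3*h - 4) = (h - 5)*(h - 4)*(h - 2)*(h + 1)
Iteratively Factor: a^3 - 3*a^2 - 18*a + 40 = (a - 5)*(a^2 + 2*a - 8) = (a - 5)*(a + 4)*(a - 2)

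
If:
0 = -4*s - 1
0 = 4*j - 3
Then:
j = 3/4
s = -1/4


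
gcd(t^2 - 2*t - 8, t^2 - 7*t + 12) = t - 4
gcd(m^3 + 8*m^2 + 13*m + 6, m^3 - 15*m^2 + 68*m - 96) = 1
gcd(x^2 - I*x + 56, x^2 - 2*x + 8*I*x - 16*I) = 1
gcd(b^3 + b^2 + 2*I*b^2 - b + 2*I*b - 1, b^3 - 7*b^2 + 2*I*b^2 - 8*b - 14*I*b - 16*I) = b + 1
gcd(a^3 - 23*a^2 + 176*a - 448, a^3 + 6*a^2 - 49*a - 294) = a - 7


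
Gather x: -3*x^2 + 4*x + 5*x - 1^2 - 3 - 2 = -3*x^2 + 9*x - 6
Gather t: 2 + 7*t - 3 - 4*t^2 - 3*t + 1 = -4*t^2 + 4*t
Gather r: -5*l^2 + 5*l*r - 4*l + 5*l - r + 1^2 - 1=-5*l^2 + l + r*(5*l - 1)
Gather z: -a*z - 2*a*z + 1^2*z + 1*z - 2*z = -3*a*z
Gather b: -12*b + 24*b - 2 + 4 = 12*b + 2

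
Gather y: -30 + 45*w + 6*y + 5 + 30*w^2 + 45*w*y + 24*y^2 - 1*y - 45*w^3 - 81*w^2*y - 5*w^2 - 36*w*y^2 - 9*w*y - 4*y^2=-45*w^3 + 25*w^2 + 45*w + y^2*(20 - 36*w) + y*(-81*w^2 + 36*w + 5) - 25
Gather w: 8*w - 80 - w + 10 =7*w - 70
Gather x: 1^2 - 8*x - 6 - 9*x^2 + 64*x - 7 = -9*x^2 + 56*x - 12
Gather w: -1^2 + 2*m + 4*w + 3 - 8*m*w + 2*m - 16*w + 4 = 4*m + w*(-8*m - 12) + 6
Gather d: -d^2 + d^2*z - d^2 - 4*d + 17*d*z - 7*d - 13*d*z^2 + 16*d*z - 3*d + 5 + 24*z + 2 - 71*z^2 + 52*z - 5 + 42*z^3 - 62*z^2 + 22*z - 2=d^2*(z - 2) + d*(-13*z^2 + 33*z - 14) + 42*z^3 - 133*z^2 + 98*z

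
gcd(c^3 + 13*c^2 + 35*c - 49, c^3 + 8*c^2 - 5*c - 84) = c + 7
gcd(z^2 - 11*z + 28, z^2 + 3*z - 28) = z - 4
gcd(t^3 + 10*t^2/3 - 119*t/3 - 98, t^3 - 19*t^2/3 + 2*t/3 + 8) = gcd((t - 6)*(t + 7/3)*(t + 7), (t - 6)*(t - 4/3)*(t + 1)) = t - 6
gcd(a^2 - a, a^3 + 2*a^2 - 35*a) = a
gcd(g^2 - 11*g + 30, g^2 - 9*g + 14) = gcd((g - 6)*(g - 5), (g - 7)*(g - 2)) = 1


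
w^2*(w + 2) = w^3 + 2*w^2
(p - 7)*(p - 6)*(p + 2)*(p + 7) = p^4 - 4*p^3 - 61*p^2 + 196*p + 588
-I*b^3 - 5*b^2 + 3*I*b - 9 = (b - 3*I)^2*(-I*b + 1)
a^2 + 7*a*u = a*(a + 7*u)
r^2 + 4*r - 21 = (r - 3)*(r + 7)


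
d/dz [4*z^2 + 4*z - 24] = 8*z + 4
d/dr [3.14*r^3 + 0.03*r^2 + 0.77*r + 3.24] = 9.42*r^2 + 0.06*r + 0.77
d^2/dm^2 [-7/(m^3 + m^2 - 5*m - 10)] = 14*((3*m + 1)*(m^3 + m^2 - 5*m - 10) - (3*m^2 + 2*m - 5)^2)/(m^3 + m^2 - 5*m - 10)^3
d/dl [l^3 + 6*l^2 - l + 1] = 3*l^2 + 12*l - 1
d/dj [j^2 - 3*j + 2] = 2*j - 3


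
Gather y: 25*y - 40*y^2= -40*y^2 + 25*y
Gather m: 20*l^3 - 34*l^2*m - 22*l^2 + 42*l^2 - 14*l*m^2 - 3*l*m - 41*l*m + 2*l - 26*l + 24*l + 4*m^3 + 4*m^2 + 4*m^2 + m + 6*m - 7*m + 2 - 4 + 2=20*l^3 + 20*l^2 + 4*m^3 + m^2*(8 - 14*l) + m*(-34*l^2 - 44*l)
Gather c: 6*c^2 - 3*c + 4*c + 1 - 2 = 6*c^2 + c - 1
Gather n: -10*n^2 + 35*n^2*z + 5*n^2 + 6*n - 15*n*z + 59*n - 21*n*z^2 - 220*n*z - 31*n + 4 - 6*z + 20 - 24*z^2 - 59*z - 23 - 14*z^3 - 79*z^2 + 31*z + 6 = n^2*(35*z - 5) + n*(-21*z^2 - 235*z + 34) - 14*z^3 - 103*z^2 - 34*z + 7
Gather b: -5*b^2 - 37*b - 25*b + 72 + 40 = -5*b^2 - 62*b + 112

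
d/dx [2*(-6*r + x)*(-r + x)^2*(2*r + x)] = 40*r^3 - 12*r^2*x - 36*r*x^2 + 8*x^3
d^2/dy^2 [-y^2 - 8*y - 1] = -2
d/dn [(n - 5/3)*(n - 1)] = 2*n - 8/3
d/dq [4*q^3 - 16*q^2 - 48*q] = 12*q^2 - 32*q - 48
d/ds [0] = 0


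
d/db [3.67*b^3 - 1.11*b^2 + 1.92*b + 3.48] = 11.01*b^2 - 2.22*b + 1.92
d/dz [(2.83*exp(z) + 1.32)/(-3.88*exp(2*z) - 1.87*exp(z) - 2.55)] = (10.9804*exp(2*z) + 10.2432*exp(z) - 4.7481)*exp(z)/(15.0544*exp(4*z) + 14.5112*exp(3*z) + 23.2849*exp(2*z) + 9.537*exp(z) + 6.5025)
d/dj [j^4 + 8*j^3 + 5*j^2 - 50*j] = 4*j^3 + 24*j^2 + 10*j - 50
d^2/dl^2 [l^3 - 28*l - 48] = 6*l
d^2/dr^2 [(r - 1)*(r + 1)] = 2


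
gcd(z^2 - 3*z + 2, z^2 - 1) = z - 1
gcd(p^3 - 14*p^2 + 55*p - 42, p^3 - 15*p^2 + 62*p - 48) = p^2 - 7*p + 6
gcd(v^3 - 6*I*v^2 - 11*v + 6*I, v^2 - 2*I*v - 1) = v - I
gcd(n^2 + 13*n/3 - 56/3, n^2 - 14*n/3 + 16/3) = n - 8/3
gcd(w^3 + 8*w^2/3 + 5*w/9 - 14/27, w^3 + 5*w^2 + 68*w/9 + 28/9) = w^2 + 3*w + 14/9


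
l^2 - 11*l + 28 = (l - 7)*(l - 4)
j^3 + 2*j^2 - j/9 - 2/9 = (j - 1/3)*(j + 1/3)*(j + 2)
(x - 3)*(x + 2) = x^2 - x - 6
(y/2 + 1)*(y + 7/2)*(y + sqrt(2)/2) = y^3/2 + sqrt(2)*y^2/4 + 11*y^2/4 + 11*sqrt(2)*y/8 + 7*y/2 + 7*sqrt(2)/4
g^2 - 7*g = g*(g - 7)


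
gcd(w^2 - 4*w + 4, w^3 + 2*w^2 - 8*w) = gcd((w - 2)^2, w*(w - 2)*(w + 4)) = w - 2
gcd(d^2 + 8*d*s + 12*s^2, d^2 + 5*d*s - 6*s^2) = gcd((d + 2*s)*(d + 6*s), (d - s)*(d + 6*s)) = d + 6*s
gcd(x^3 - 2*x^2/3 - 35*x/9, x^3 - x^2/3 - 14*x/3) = x^2 - 7*x/3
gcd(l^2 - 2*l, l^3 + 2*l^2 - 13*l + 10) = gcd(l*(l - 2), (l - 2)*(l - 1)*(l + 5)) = l - 2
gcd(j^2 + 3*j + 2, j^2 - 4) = j + 2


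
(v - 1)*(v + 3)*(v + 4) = v^3 + 6*v^2 + 5*v - 12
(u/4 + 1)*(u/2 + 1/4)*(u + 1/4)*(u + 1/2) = u^4/8 + 21*u^3/32 + 11*u^2/16 + 33*u/128 + 1/32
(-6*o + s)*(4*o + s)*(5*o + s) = -120*o^3 - 34*o^2*s + 3*o*s^2 + s^3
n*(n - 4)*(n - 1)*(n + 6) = n^4 + n^3 - 26*n^2 + 24*n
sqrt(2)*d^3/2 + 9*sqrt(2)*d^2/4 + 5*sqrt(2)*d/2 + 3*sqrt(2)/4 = (d + 1/2)*(d + 3)*(sqrt(2)*d/2 + sqrt(2)/2)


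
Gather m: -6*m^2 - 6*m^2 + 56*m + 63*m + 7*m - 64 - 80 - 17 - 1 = -12*m^2 + 126*m - 162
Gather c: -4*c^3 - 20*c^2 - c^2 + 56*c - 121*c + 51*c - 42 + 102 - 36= -4*c^3 - 21*c^2 - 14*c + 24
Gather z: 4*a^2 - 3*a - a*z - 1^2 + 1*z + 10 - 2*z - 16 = 4*a^2 - 3*a + z*(-a - 1) - 7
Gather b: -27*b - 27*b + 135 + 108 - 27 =216 - 54*b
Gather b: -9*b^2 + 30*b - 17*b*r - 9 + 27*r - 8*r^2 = -9*b^2 + b*(30 - 17*r) - 8*r^2 + 27*r - 9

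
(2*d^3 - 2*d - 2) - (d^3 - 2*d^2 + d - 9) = d^3 + 2*d^2 - 3*d + 7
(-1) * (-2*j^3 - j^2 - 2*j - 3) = 2*j^3 + j^2 + 2*j + 3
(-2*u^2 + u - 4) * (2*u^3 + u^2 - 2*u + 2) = -4*u^5 - 3*u^3 - 10*u^2 + 10*u - 8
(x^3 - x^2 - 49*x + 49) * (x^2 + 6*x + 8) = x^5 + 5*x^4 - 47*x^3 - 253*x^2 - 98*x + 392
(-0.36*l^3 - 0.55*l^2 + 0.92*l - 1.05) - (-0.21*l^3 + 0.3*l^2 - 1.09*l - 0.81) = -0.15*l^3 - 0.85*l^2 + 2.01*l - 0.24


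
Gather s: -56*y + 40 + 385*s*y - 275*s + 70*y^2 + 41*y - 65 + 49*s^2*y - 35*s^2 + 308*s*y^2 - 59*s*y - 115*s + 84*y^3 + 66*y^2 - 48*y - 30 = s^2*(49*y - 35) + s*(308*y^2 + 326*y - 390) + 84*y^3 + 136*y^2 - 63*y - 55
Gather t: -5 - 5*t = -5*t - 5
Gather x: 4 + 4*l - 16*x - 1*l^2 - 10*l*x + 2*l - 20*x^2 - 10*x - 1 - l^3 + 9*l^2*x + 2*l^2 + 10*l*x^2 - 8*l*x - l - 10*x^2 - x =-l^3 + l^2 + 5*l + x^2*(10*l - 30) + x*(9*l^2 - 18*l - 27) + 3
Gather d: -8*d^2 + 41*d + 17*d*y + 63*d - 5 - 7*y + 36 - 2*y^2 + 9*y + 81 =-8*d^2 + d*(17*y + 104) - 2*y^2 + 2*y + 112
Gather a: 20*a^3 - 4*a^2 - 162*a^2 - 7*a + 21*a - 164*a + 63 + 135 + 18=20*a^3 - 166*a^2 - 150*a + 216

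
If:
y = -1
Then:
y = -1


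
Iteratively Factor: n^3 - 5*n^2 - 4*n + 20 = (n + 2)*(n^2 - 7*n + 10) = (n - 2)*(n + 2)*(n - 5)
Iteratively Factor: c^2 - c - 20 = (c - 5)*(c + 4)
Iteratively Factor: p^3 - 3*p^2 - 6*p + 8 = (p - 4)*(p^2 + p - 2) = (p - 4)*(p + 2)*(p - 1)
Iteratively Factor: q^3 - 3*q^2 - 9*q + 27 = (q - 3)*(q^2 - 9) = (q - 3)^2*(q + 3)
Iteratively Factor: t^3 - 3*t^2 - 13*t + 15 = (t + 3)*(t^2 - 6*t + 5) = (t - 5)*(t + 3)*(t - 1)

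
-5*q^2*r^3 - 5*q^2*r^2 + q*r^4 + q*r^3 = r^2*(-5*q + r)*(q*r + q)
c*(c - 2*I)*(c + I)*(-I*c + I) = -I*c^4 - c^3 + I*c^3 + c^2 - 2*I*c^2 + 2*I*c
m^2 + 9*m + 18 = (m + 3)*(m + 6)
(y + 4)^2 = y^2 + 8*y + 16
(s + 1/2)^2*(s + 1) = s^3 + 2*s^2 + 5*s/4 + 1/4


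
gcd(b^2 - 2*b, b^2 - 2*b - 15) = 1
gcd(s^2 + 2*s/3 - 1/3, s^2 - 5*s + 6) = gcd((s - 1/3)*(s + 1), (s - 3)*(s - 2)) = 1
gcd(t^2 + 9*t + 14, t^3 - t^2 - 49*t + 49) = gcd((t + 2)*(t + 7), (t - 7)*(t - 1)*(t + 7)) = t + 7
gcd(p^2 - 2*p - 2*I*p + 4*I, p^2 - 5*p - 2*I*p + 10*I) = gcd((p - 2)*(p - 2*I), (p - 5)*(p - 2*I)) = p - 2*I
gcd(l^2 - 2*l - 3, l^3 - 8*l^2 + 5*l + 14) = l + 1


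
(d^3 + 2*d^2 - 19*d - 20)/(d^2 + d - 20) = d + 1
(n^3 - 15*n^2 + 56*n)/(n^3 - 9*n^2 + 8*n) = (n - 7)/(n - 1)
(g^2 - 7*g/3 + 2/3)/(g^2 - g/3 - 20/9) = 3*(-3*g^2 + 7*g - 2)/(-9*g^2 + 3*g + 20)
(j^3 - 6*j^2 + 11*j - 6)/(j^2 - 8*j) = (j^3 - 6*j^2 + 11*j - 6)/(j*(j - 8))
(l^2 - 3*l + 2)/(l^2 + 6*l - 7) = (l - 2)/(l + 7)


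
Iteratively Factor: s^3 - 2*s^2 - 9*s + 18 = (s - 3)*(s^2 + s - 6) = (s - 3)*(s - 2)*(s + 3)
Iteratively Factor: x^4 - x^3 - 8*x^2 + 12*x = (x - 2)*(x^3 + x^2 - 6*x) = (x - 2)*(x + 3)*(x^2 - 2*x) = (x - 2)^2*(x + 3)*(x)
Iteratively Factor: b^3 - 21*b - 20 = (b + 4)*(b^2 - 4*b - 5) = (b + 1)*(b + 4)*(b - 5)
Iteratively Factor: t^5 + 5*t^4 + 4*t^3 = (t)*(t^4 + 5*t^3 + 4*t^2) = t^2*(t^3 + 5*t^2 + 4*t) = t^2*(t + 4)*(t^2 + t) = t^2*(t + 1)*(t + 4)*(t)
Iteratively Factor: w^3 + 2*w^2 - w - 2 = (w - 1)*(w^2 + 3*w + 2) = (w - 1)*(w + 1)*(w + 2)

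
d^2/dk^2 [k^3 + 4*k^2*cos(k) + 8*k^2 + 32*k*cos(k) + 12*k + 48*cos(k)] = -4*k^2*cos(k) - 16*k*sin(k) - 32*k*cos(k) + 6*k - 64*sin(k) - 40*cos(k) + 16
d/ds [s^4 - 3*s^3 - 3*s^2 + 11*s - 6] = 4*s^3 - 9*s^2 - 6*s + 11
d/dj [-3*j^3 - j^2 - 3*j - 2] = -9*j^2 - 2*j - 3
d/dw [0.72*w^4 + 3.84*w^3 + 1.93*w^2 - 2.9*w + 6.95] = 2.88*w^3 + 11.52*w^2 + 3.86*w - 2.9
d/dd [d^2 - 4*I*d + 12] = 2*d - 4*I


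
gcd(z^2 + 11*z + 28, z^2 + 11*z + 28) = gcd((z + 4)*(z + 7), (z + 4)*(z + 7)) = z^2 + 11*z + 28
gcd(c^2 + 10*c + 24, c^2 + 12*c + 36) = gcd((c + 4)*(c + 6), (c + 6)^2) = c + 6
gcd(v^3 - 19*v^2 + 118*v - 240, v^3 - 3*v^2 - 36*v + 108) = v - 6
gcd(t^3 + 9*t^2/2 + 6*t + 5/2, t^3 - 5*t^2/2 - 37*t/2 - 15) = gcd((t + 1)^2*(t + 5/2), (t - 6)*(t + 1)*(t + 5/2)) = t^2 + 7*t/2 + 5/2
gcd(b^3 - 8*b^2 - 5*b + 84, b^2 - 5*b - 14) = b - 7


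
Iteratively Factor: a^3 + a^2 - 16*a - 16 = (a - 4)*(a^2 + 5*a + 4) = (a - 4)*(a + 4)*(a + 1)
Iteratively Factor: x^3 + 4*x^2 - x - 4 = (x + 4)*(x^2 - 1) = (x - 1)*(x + 4)*(x + 1)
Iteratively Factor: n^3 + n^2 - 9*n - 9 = (n + 3)*(n^2 - 2*n - 3) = (n + 1)*(n + 3)*(n - 3)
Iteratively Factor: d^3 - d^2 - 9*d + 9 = (d - 3)*(d^2 + 2*d - 3) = (d - 3)*(d - 1)*(d + 3)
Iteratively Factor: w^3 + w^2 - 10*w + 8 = (w - 2)*(w^2 + 3*w - 4) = (w - 2)*(w + 4)*(w - 1)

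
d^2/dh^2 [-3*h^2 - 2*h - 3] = -6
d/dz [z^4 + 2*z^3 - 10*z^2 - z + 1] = 4*z^3 + 6*z^2 - 20*z - 1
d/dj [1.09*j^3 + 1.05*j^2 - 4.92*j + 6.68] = 3.27*j^2 + 2.1*j - 4.92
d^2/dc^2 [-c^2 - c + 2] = -2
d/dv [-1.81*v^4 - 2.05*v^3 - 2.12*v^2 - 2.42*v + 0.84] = -7.24*v^3 - 6.15*v^2 - 4.24*v - 2.42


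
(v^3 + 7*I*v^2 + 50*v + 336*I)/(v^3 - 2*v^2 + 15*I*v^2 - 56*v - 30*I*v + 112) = (v^2 - I*v + 42)/(v^2 + v*(-2 + 7*I) - 14*I)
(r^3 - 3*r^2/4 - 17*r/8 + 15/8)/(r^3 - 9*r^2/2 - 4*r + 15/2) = (r - 5/4)/(r - 5)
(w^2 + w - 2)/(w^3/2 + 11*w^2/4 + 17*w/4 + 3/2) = 4*(w - 1)/(2*w^2 + 7*w + 3)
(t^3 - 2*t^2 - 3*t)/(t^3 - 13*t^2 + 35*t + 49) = t*(t - 3)/(t^2 - 14*t + 49)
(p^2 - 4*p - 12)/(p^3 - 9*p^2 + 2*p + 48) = (p - 6)/(p^2 - 11*p + 24)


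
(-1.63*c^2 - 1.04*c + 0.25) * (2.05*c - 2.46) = -3.3415*c^3 + 1.8778*c^2 + 3.0709*c - 0.615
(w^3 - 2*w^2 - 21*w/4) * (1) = w^3 - 2*w^2 - 21*w/4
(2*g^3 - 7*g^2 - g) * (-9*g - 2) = -18*g^4 + 59*g^3 + 23*g^2 + 2*g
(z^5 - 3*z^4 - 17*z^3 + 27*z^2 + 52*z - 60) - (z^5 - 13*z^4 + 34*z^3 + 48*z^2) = 10*z^4 - 51*z^3 - 21*z^2 + 52*z - 60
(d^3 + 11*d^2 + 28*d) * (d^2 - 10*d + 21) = d^5 + d^4 - 61*d^3 - 49*d^2 + 588*d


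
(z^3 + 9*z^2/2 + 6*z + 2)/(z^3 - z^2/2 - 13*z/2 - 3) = (z + 2)/(z - 3)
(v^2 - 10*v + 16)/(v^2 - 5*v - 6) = (-v^2 + 10*v - 16)/(-v^2 + 5*v + 6)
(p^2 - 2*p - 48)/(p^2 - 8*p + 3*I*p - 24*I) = (p + 6)/(p + 3*I)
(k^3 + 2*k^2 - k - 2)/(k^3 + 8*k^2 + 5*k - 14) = (k + 1)/(k + 7)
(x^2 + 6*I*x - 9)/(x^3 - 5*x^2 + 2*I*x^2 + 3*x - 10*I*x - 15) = (x + 3*I)/(x^2 - x*(5 + I) + 5*I)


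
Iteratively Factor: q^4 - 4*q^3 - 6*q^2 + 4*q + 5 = (q - 5)*(q^3 + q^2 - q - 1) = (q - 5)*(q + 1)*(q^2 - 1) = (q - 5)*(q - 1)*(q + 1)*(q + 1)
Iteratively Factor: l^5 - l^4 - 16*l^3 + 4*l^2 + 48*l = (l)*(l^4 - l^3 - 16*l^2 + 4*l + 48) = l*(l - 4)*(l^3 + 3*l^2 - 4*l - 12) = l*(l - 4)*(l + 2)*(l^2 + l - 6) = l*(l - 4)*(l - 2)*(l + 2)*(l + 3)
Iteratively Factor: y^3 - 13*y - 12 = (y - 4)*(y^2 + 4*y + 3) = (y - 4)*(y + 1)*(y + 3)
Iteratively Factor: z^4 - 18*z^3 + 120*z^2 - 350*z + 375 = (z - 3)*(z^3 - 15*z^2 + 75*z - 125) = (z - 5)*(z - 3)*(z^2 - 10*z + 25) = (z - 5)^2*(z - 3)*(z - 5)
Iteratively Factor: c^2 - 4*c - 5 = (c - 5)*(c + 1)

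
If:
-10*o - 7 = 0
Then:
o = -7/10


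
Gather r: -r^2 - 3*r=-r^2 - 3*r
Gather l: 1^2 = 1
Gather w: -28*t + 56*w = -28*t + 56*w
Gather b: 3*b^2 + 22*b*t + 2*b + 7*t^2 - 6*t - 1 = 3*b^2 + b*(22*t + 2) + 7*t^2 - 6*t - 1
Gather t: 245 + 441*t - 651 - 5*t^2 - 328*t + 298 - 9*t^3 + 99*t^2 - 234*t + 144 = -9*t^3 + 94*t^2 - 121*t + 36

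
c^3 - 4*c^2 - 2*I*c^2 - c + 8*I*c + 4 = (c - 4)*(c - I)^2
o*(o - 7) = o^2 - 7*o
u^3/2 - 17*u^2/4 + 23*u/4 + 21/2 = (u/2 + 1/2)*(u - 6)*(u - 7/2)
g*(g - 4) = g^2 - 4*g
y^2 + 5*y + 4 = (y + 1)*(y + 4)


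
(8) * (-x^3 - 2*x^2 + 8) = -8*x^3 - 16*x^2 + 64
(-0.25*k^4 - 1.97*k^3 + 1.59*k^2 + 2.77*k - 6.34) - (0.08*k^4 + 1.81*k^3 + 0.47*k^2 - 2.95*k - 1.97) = -0.33*k^4 - 3.78*k^3 + 1.12*k^2 + 5.72*k - 4.37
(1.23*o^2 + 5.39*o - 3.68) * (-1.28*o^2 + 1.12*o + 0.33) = -1.5744*o^4 - 5.5216*o^3 + 11.1531*o^2 - 2.3429*o - 1.2144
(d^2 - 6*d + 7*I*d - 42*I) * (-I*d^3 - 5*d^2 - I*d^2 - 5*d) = -I*d^5 + 2*d^4 + 5*I*d^4 - 10*d^3 - 29*I*d^3 - 12*d^2 + 175*I*d^2 + 210*I*d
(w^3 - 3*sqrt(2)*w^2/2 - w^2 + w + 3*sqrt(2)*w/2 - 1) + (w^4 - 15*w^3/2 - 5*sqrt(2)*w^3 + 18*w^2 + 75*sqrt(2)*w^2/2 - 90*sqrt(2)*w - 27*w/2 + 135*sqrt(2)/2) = w^4 - 5*sqrt(2)*w^3 - 13*w^3/2 + 17*w^2 + 36*sqrt(2)*w^2 - 177*sqrt(2)*w/2 - 25*w/2 - 1 + 135*sqrt(2)/2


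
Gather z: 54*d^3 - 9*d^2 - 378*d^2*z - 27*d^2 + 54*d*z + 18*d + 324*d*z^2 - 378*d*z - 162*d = 54*d^3 - 36*d^2 + 324*d*z^2 - 144*d + z*(-378*d^2 - 324*d)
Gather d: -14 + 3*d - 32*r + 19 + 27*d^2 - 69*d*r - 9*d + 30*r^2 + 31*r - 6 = 27*d^2 + d*(-69*r - 6) + 30*r^2 - r - 1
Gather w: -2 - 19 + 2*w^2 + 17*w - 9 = 2*w^2 + 17*w - 30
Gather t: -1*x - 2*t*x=-2*t*x - x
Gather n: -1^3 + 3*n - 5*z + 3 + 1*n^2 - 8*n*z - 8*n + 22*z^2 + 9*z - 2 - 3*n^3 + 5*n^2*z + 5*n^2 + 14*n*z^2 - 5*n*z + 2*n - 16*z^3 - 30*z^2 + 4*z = -3*n^3 + n^2*(5*z + 6) + n*(14*z^2 - 13*z - 3) - 16*z^3 - 8*z^2 + 8*z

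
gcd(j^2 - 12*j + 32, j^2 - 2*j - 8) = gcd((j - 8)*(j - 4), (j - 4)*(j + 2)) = j - 4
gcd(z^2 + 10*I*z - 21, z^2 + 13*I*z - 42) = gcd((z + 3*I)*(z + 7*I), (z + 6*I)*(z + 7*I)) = z + 7*I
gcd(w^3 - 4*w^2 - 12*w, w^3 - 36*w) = w^2 - 6*w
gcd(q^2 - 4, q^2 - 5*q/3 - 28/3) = 1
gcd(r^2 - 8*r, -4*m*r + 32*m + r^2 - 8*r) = r - 8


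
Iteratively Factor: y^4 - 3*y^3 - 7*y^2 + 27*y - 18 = (y - 3)*(y^3 - 7*y + 6) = (y - 3)*(y - 1)*(y^2 + y - 6) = (y - 3)*(y - 2)*(y - 1)*(y + 3)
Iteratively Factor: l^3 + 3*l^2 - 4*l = (l - 1)*(l^2 + 4*l) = (l - 1)*(l + 4)*(l)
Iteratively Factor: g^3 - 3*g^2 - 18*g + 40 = (g + 4)*(g^2 - 7*g + 10) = (g - 2)*(g + 4)*(g - 5)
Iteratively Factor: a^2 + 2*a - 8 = (a - 2)*(a + 4)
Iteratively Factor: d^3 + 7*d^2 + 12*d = (d + 4)*(d^2 + 3*d) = d*(d + 4)*(d + 3)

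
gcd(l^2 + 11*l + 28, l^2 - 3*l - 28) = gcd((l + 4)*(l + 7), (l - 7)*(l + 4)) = l + 4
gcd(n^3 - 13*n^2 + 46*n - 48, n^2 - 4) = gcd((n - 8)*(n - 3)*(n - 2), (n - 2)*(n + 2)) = n - 2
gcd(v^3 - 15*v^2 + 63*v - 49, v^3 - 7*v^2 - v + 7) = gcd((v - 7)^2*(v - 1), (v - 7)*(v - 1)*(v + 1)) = v^2 - 8*v + 7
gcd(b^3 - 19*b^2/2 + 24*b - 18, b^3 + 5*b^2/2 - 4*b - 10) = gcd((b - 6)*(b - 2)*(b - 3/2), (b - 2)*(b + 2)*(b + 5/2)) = b - 2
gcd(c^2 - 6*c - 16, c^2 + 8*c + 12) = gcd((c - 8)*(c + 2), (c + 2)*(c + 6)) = c + 2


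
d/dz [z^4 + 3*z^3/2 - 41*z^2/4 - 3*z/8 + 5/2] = 4*z^3 + 9*z^2/2 - 41*z/2 - 3/8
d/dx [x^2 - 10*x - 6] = 2*x - 10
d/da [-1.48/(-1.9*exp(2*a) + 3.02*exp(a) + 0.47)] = (4.4696 - 5.624*exp(a))*exp(a)/(-1.9*exp(2*a) + 3.02*exp(a) + 0.47)^2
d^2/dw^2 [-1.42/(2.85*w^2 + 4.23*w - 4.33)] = (23.0679*w^2 + 34.23762*w - 1.42*(5.7*w + 4.23)*(11.4*w + 8.46) - 35.04702)/(2.85*w^2 + 4.23*w - 4.33)^3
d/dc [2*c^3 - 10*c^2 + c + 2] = 6*c^2 - 20*c + 1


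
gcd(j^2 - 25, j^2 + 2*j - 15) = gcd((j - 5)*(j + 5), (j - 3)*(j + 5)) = j + 5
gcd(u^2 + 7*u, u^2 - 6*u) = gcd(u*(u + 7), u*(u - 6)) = u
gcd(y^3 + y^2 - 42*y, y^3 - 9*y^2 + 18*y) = y^2 - 6*y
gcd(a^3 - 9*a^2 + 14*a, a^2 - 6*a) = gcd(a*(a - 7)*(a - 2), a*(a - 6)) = a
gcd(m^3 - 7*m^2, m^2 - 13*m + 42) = m - 7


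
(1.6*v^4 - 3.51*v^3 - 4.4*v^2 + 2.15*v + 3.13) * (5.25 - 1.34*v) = -2.144*v^5 + 13.1034*v^4 - 12.5315*v^3 - 25.981*v^2 + 7.0933*v + 16.4325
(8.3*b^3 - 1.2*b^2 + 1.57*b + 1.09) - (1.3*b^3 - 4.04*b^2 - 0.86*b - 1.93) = 7.0*b^3 + 2.84*b^2 + 2.43*b + 3.02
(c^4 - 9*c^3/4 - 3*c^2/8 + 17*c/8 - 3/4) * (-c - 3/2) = -c^5 + 3*c^4/4 + 15*c^3/4 - 25*c^2/16 - 39*c/16 + 9/8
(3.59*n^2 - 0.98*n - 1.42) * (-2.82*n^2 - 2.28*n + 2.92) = -10.1238*n^4 - 5.4216*n^3 + 16.7216*n^2 + 0.376*n - 4.1464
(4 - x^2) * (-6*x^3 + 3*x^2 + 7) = 6*x^5 - 3*x^4 - 24*x^3 + 5*x^2 + 28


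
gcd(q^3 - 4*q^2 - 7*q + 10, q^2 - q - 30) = 1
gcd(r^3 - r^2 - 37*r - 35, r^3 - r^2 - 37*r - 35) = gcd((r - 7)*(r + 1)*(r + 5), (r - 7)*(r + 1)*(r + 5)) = r^3 - r^2 - 37*r - 35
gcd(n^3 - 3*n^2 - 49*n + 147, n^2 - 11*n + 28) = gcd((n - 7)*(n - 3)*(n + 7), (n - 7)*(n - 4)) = n - 7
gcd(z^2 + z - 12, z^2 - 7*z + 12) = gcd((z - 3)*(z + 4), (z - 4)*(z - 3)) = z - 3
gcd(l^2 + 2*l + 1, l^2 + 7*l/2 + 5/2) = l + 1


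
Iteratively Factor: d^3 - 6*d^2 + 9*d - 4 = (d - 1)*(d^2 - 5*d + 4) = (d - 4)*(d - 1)*(d - 1)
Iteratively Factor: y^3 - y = (y + 1)*(y^2 - y) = (y - 1)*(y + 1)*(y)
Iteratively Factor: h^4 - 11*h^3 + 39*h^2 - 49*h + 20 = (h - 5)*(h^3 - 6*h^2 + 9*h - 4) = (h - 5)*(h - 1)*(h^2 - 5*h + 4) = (h - 5)*(h - 1)^2*(h - 4)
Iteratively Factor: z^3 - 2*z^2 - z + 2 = (z - 1)*(z^2 - z - 2) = (z - 2)*(z - 1)*(z + 1)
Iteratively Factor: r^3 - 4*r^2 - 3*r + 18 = (r - 3)*(r^2 - r - 6) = (r - 3)^2*(r + 2)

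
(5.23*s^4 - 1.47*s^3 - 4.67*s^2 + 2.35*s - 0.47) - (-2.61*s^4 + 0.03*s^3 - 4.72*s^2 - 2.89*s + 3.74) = 7.84*s^4 - 1.5*s^3 + 0.0499999999999998*s^2 + 5.24*s - 4.21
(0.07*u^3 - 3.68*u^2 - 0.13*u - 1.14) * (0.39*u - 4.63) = 0.0273*u^4 - 1.7593*u^3 + 16.9877*u^2 + 0.1573*u + 5.2782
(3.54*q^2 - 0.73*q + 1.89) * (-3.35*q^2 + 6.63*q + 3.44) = -11.859*q^4 + 25.9157*q^3 + 1.0062*q^2 + 10.0195*q + 6.5016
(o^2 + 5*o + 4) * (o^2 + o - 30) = o^4 + 6*o^3 - 21*o^2 - 146*o - 120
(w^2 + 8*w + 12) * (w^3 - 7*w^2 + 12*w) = w^5 + w^4 - 32*w^3 + 12*w^2 + 144*w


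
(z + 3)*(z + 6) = z^2 + 9*z + 18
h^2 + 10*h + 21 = (h + 3)*(h + 7)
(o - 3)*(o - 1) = o^2 - 4*o + 3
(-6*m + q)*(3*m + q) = -18*m^2 - 3*m*q + q^2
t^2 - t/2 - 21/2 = (t - 7/2)*(t + 3)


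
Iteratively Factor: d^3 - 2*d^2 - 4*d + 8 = (d - 2)*(d^2 - 4) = (d - 2)^2*(d + 2)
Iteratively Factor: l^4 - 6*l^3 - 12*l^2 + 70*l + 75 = (l - 5)*(l^3 - l^2 - 17*l - 15) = (l - 5)*(l + 3)*(l^2 - 4*l - 5) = (l - 5)^2*(l + 3)*(l + 1)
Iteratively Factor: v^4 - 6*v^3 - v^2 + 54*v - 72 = (v - 2)*(v^3 - 4*v^2 - 9*v + 36) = (v - 2)*(v + 3)*(v^2 - 7*v + 12) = (v - 3)*(v - 2)*(v + 3)*(v - 4)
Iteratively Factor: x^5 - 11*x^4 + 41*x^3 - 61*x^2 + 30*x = (x - 5)*(x^4 - 6*x^3 + 11*x^2 - 6*x) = (x - 5)*(x - 1)*(x^3 - 5*x^2 + 6*x) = (x - 5)*(x - 2)*(x - 1)*(x^2 - 3*x) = x*(x - 5)*(x - 2)*(x - 1)*(x - 3)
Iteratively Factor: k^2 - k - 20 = (k + 4)*(k - 5)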